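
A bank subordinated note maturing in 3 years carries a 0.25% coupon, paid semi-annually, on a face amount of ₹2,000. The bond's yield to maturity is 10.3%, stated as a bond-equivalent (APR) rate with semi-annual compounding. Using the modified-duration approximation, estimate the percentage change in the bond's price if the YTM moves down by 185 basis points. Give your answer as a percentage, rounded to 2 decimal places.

Periodic yield y = 0.0515. Modified duration first:
  t   CF        PV=CF/(1+0.0515)^t    t·PV
  1         2.50         2.3776         2.3776
  2         2.50         2.2611         4.5222
  3         2.50         2.1504         6.4511
  4         2.50         2.0450         8.1802
  5         2.50         1.9449         9.7244
  6     2,002.50     1,481.5519     8,889.3113
  Σ                  1,492.3308     8,920.5667
P = 1,492.3308; D_Mac = 5.97761 half-year periods = 2.98880 yrs; D_mod = 2.98880/(1+0.0515) = 2.84242 yrs.
ΔP/P ≈ -D_mod · Δy = -2.84242 × (-0.0185) = +0.052585 = +5.2585%.

+5.26%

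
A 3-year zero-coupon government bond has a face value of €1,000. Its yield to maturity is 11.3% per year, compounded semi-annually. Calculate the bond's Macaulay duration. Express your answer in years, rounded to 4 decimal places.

A zero-coupon bond has a single cash flow at maturity, so its Macaulay duration equals its maturity: 3 years.
(Equivalently: 6 semi-annual periods ÷ 2 = 3 years.)

3.0000 years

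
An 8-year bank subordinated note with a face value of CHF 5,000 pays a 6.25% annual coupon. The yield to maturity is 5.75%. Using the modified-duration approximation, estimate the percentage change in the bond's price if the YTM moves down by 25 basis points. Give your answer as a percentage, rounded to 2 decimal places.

Periodic yield y = 0.0575. Modified duration first:
  t   CF        PV=CF/(1+0.0575)^t    t·PV
  1       312.50       295.5083       295.5083
  2       312.50       279.4404       558.8809
  3       312.50       264.2463       792.7389
  4       312.50       249.8783       999.5131
  5       312.50       236.2915     1,181.4576
  6       312.50       223.4435     1,340.6611
  7       312.50       211.2941     1,479.0588
  8     5,312.50     3,396.6902    27,173.5214
  Σ                  5,156.7926    33,821.3401
P = 5,156.7926; D_Mac = 6.55860 yrs; D_mod = 6.55860/(1+0.0575) = 6.20199 yrs.
ΔP/P ≈ -D_mod · Δy = -6.20199 × (-0.0025) = +0.015505 = +1.5505%.

+1.55%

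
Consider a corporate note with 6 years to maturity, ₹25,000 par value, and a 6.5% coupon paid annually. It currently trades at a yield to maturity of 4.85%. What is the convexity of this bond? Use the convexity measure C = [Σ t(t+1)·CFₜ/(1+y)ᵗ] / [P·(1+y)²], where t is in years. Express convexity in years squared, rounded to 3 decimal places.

With y = 0.0485:
  t   CF        PV=CF/(1+0.0485)^t    t·PV        t(t+1)·PV
  1     1,625.00     1,549.8331     1,549.8331       3,099.6662
  2     1,625.00     1,478.1432     2,956.2863       8,868.8589
  3     1,625.00     1,409.7693     4,229.3080      16,917.2321
  4     1,625.00     1,344.5583     5,378.2331      26,891.1653
  5     1,625.00     1,282.3636     6,411.8181      38,470.9088
  6    26,625.00    20,039.1367   120,234.8201     841,643.7409
  Σ                 27,103.8042   140,760.2987     935,891.5722
P = 27,103.8042.
Convexity = Σ t(t+1)·PV / [P·(1+y)²] = 935,891.5722 / (27,103.8042 × 1.099352) = 31.40931.

31.409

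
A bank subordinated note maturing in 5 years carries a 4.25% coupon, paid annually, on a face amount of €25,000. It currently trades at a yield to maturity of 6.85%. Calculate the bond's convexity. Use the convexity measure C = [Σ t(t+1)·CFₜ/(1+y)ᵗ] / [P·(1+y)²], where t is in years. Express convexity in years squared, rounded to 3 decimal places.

23.373

With y = 0.0685:
  t   CF        PV=CF/(1+0.0685)^t    t·PV        t(t+1)·PV
  1     1,062.50       994.3847       994.3847       1,988.7693
  2     1,062.50       930.6361     1,861.2722       5,583.8165
  3     1,062.50       870.9743     2,612.9230      10,451.6921
  4     1,062.50       815.1374     3,260.5497      16,302.7485
  5    26,062.50    18,713.0010    93,565.0048     561,390.0287
  Σ                 22,324.1335   102,294.1343     595,717.0551
P = 22,324.1335.
Convexity = Σ t(t+1)·PV / [P·(1+y)²] = 595,717.0551 / (22,324.1335 × 1.141692) = 23.37310.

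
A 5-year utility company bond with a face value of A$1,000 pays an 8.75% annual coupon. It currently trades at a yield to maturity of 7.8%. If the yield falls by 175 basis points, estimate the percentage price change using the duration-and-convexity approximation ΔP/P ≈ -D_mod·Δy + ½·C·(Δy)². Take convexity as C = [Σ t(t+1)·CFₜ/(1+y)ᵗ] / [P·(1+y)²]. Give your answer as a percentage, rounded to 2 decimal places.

With y = 0.078:
  t   CF        PV=CF/(1+0.078)^t    t·PV        t(t+1)·PV
  1        87.50        81.1688        81.1688         162.3377
  2        87.50        75.2958       150.5915         451.7746
  3        87.50        69.8476       209.5429         838.1717
  4        87.50        64.7937       259.1749       1,295.8747
  5     1,087.50       747.0256     3,735.1278      22,410.7668
  Σ                  1,038.1315     4,435.6060      25,158.9254
P = 1,038.1315; D_Mac = 4.27268 yrs; D_mod = 3.96353 yrs; C = 20.85462.
Duration effect: -3.96353 × (-0.0175) = +0.069362
Convexity effect: 0.5 × 20.85462 × (-0.0175)² = +0.0031934
ΔP/P ≈ +0.069362 + 0.0031934 = +0.072555 = +7.2555%.

+7.26%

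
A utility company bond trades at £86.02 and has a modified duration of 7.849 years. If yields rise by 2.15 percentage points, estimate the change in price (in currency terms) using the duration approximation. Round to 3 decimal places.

Duration approximation: ΔP/P ≈ -D_mod · Δy = -7.849 × (+0.0215) = -0.1687535.
ΔP ≈ 86.02 × (-0.1687535) = -14.51617607.

-£14.516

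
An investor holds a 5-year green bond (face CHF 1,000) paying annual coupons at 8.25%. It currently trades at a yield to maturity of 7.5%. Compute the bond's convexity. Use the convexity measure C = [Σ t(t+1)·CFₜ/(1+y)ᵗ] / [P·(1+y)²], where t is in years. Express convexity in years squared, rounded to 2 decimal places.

With y = 0.075:
  t   CF        PV=CF/(1+0.075)^t    t·PV        t(t+1)·PV
  1        82.50        76.7442        76.7442         153.4884
  2        82.50        71.3899       142.7799         428.3396
  3        82.50        66.4092       199.2277         796.9110
  4        82.50        61.7760       247.1042       1,235.5209
  5     1,082.50       754.0247     3,770.1236      22,620.7416
  Σ                  1,030.3441     4,435.9796      25,235.0014
P = 1,030.3441.
Convexity = Σ t(t+1)·PV / [P·(1+y)²] = 25,235.0014 / (1,030.3441 × 1.155625) = 21.19357.

21.19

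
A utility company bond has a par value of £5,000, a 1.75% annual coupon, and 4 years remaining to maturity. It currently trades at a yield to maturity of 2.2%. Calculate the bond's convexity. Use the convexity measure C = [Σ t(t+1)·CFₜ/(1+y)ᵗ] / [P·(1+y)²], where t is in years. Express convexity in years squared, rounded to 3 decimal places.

With y = 0.022:
  t   CF        PV=CF/(1+0.022)^t    t·PV        t(t+1)·PV
  1        87.50        85.6164        85.6164         171.2329
  2        87.50        83.7734       167.5468         502.6405
  3        87.50        81.9701       245.9102         983.6410
  4     5,087.50     4,663.3804    18,653.5214      93,267.6071
  Σ                  4,914.7403    19,152.5950      94,925.1215
P = 4,914.7403.
Convexity = Σ t(t+1)·PV / [P·(1+y)²] = 94,925.1215 / (4,914.7403 × 1.044484) = 18.49178.

18.492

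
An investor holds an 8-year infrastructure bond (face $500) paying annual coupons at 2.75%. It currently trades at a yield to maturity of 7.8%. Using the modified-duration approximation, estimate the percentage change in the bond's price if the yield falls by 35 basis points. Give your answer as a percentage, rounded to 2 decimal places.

+2.31%

Periodic yield y = 0.078. Modified duration first:
  t   CF        PV=CF/(1+0.078)^t    t·PV
  1        13.75        12.7551        12.7551
  2        13.75        11.8322        23.6644
  3        13.75        10.9761        32.9282
  4        13.75        10.1819        40.7275
  5        13.75         9.4452        47.2258
  6        13.75         8.7617        52.5704
  7        13.75         8.1278        56.8944
  8       513.75       281.7097     2,253.6773
  Σ                    353.7895     2,520.4430
P = 353.7895; D_Mac = 7.12413 yrs; D_mod = 7.12413/(1+0.078) = 6.60866 yrs.
ΔP/P ≈ -D_mod · Δy = -6.60866 × (-0.0035) = +0.023130 = +2.3130%.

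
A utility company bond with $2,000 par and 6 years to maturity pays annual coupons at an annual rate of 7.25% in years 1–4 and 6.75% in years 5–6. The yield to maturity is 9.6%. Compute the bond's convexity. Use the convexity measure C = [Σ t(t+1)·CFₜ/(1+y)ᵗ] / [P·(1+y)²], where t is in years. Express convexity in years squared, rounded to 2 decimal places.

27.40

With y = 0.096:
  t   CF        PV=CF/(1+0.096)^t    t·PV        t(t+1)·PV
  1       145.00       132.2993       132.2993         264.5985
  2       145.00       120.7110       241.4220         724.2661
  3       145.00       110.1378       330.4134       1,321.6534
  4       145.00       100.4907       401.9627       2,009.8136
  5       135.00        85.3652       426.8261       2,560.9568
  6     2,135.00     1,231.7840     7,390.7039      51,734.9275
  Σ                  1,780.7880     8,923.6274      58,616.2160
P = 1,780.7880.
Convexity = Σ t(t+1)·PV / [P·(1+y)²] = 58,616.2160 / (1,780.7880 × 1.201216) = 27.40214.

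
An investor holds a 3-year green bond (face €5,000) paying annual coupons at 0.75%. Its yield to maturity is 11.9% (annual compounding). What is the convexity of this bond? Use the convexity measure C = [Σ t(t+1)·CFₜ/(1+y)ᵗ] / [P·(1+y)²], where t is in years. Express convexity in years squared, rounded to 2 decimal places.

9.47

With y = 0.119:
  t   CF        PV=CF/(1+0.119)^t    t·PV        t(t+1)·PV
  1        37.50        33.5121        33.5121          67.0241
  2        37.50        29.9482        59.8965         179.6894
  3     5,037.50     3,595.2144    10,785.6433      43,142.5733
  Σ                  3,658.6747    10,879.0518      43,389.2868
P = 3,658.6747.
Convexity = Σ t(t+1)·PV / [P·(1+y)²] = 43,389.2868 / (3,658.6747 × 1.252161) = 9.47106.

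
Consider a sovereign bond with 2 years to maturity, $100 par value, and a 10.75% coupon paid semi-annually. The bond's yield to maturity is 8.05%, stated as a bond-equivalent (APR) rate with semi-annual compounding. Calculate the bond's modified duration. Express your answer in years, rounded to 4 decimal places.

Periodic yield y = 0.04025. First find Macaulay duration:
  t   CF        PV=CF/(1+0.04025)^t    t·PV
  1        5.375         5.1670         5.1670
  2        5.375         4.9671         9.9342
  3        5.375         4.7749        14.3247
  4      105.375        89.9884       359.9537
  Σ                    104.8975       389.3797
P = 104.8975; Macaulay duration = 389.3797 / 104.8975 = 3.71200 half-year periods = 1.85600 years.
Modified duration = D_Mac / (1 + y) = 1.85600 / 1.04025 = 1.78419 years.

1.7842 years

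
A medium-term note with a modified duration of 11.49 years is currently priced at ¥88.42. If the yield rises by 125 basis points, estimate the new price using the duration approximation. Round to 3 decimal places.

¥75.721

Duration approximation: ΔP/P ≈ -D_mod · Δy = -11.49 × (+0.0125) = -0.143625.
New price ≈ 88.42 × (1 - 0.143625) = 75.7206775.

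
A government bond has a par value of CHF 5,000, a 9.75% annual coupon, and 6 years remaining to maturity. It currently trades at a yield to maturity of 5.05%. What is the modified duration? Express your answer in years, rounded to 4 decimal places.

Periodic yield y = 0.0505. First find Macaulay duration:
  t   CF        PV=CF/(1+0.0505)^t    t·PV
  1       487.50       464.0647       464.0647
  2       487.50       441.7561       883.5121
  3       487.50       420.5198     1,261.5594
  4       487.50       400.3044     1,601.2177
  5       487.50       381.0609     1,905.3043
  6     5,487.50     4,083.1769    24,499.0612
  Σ                  6,190.8827    30,614.7194
P = 6,190.8827; Macaulay duration = 30,614.7194 / 6,190.8827 = 4.94513 years.
Modified duration = D_Mac / (1 + y) = 4.94513 / 1.0505 = 4.70741 years.

4.7074 years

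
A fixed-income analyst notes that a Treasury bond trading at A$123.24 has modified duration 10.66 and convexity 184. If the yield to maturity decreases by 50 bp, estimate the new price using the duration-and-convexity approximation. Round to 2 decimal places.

Duration effect: -D_mod·Δy = -10.66 × (-0.005) = +0.053300
Convexity effect: ½·C·(Δy)² = 0.5 × 184 × (-0.005)² = +0.0023000
ΔP/P ≈ +0.053300 + 0.0023000 = +0.055600
New price ≈ 123.24 × (1 + 0.055600) = 130.092144.

A$130.09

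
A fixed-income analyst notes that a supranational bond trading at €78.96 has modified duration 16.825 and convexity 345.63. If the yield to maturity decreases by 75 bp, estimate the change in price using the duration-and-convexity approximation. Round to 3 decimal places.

+€10.731

Duration effect: -D_mod·Δy = -16.825 × (-0.0075) = +0.1261875
Convexity effect: ½·C·(Δy)² = 0.5 × 345.63 × (-0.0075)² = +0.00972084375
ΔP/P ≈ +0.1261875 + 0.00972084375 = +0.13590834375
ΔP ≈ 78.96 × (+0.13590834375) = +10.7313228225.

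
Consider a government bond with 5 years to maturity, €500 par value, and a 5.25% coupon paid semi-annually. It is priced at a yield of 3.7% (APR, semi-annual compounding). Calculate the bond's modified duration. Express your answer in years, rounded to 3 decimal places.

Periodic yield y = 0.0185. First find Macaulay duration:
  t   CF        PV=CF/(1+0.0185)^t    t·PV
  1       13.125        12.8866        12.8866
  2       13.125        12.6525        25.3051
  3       13.125        12.4227        37.2681
  4       13.125        12.1971        48.7882
  5       13.125        11.9755        59.8776
  6       13.125        11.7580        70.5479
  7       13.125        11.5444        80.8109
  8       13.125        11.3347        90.6778
  9       13.125        11.1288       100.1596
  10     513.125       427.1819     4,271.8190
  Σ                    535.0823     4,798.1408
P = 535.0823; Macaulay duration = 4,798.1408 / 535.0823 = 8.96711 half-year periods = 4.48355 years.
Modified duration = D_Mac / (1 + y) = 4.48355 / 1.0185 = 4.40212 years.

4.402 years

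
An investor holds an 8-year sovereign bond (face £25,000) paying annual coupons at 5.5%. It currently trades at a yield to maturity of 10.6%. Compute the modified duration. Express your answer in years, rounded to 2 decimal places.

Periodic yield y = 0.106. First find Macaulay duration:
  t   CF        PV=CF/(1+0.106)^t    t·PV
  1     1,375.00     1,243.2188     1,243.2188
  2     1,375.00     1,124.0676     2,248.1353
  3     1,375.00     1,016.3360     3,049.0081
  4     1,375.00       918.9295     3,675.7180
  5     1,375.00       830.8585     4,154.2925
  6     1,375.00       751.2283     4,507.3698
  7     1,375.00       679.2299     4,754.6095
  8    26,375.00    11,780.1671    94,241.3372
  Σ                 18,344.0358   117,873.6889
P = 18,344.0358; Macaulay duration = 117,873.6889 / 18,344.0358 = 6.42572 years.
Modified duration = D_Mac / (1 + y) = 6.42572 / 1.106 = 5.80988 years.

5.81 years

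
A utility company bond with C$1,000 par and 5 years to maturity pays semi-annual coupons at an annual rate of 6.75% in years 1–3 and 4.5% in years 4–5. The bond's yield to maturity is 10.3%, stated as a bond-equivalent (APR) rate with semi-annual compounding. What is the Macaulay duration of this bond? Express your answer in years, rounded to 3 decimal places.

4.266 years

Periodic yield y = 0.0515. Discount each cash flow and weight by its period:
  t   CF        PV=CF/(1+0.0515)^t    t·PV
  1        33.75        32.0970        32.0970
  2        33.75        30.5250        61.0499
  3        33.75        29.0299        87.0898
  4        33.75        27.6081       110.4324
  5        33.75        26.2559       131.2796
  6        33.75        24.9700       149.8199
  7        22.50        15.8313       110.8194
  8        22.50        15.0560       120.4476
  9        22.50        14.3185       128.8669
  10    1,022.50       618.8288     6,188.2884
  Σ                    834.5206     7,120.1910
Price P = Σ PV = 834.5206.
Macaulay duration = Σ(t·PV) / P = 7,120.1910 / 834.5206 = 8.53207 half-year periods.
In years: 8.53207 / 2 = 4.26604 years.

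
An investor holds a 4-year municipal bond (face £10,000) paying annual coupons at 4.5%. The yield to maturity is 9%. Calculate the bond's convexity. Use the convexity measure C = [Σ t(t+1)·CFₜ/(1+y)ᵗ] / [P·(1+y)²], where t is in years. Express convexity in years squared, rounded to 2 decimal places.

15.30

With y = 0.09:
  t   CF        PV=CF/(1+0.09)^t    t·PV        t(t+1)·PV
  1       450.00       412.8440       412.8440         825.6881
  2       450.00       378.7560       757.5120       2,272.5360
  3       450.00       347.4826     1,042.4477       4,169.7908
  4    10,450.00     7,403.0435    29,612.1738     148,060.8691
  Σ                  8,542.1261    31,824.9776     155,328.8840
P = 8,542.1261.
Convexity = Σ t(t+1)·PV / [P·(1+y)²] = 155,328.8840 / (8,542.1261 × 1.188100) = 15.30500.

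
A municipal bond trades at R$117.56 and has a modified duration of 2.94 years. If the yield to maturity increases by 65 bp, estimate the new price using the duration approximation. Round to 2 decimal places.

R$115.31

Duration approximation: ΔP/P ≈ -D_mod · Δy = -2.94 × (+0.0065) = -0.019110.
New price ≈ 117.56 × (1 - 0.019110) = 115.3134284.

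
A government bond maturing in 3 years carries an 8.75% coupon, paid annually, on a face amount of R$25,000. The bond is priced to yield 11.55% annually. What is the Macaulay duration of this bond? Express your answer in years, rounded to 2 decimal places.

Periodic yield y = 0.1155. Discount each cash flow and weight by its year:
  t   CF        PV=CF/(1+0.1155)^t    t·PV
  1     2,187.50     1,961.0040     1,961.0040
  2     2,187.50     1,757.9597     3,515.9194
  3    27,187.50    19,586.6675    58,760.0024
  Σ                 23,305.6312    64,236.9259
Price P = Σ PV = 23,305.6312.
Macaulay duration = Σ(t·PV) / P = 64,236.9259 / 23,305.6312 = 2.75628 years.

2.76 years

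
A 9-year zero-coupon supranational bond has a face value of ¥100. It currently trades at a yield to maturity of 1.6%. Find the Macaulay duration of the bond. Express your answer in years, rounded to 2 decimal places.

9.00 years

A zero-coupon bond has a single cash flow at maturity, so its Macaulay duration equals its maturity: 9 years.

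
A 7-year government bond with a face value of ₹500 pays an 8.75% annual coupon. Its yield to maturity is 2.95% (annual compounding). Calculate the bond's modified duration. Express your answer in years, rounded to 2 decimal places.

5.59 years

Periodic yield y = 0.0295. First find Macaulay duration:
  t   CF        PV=CF/(1+0.0295)^t    t·PV
  1        43.75        42.4964        42.4964
  2        43.75        41.2786        82.5573
  3        43.75        40.0958       120.2874
  4        43.75        38.9469       155.7875
  5        43.75        37.8309       189.1543
  6        43.75        36.7468       220.4810
  7       543.75       443.6238     3,105.3664
  Σ                    681.0192     3,916.1304
P = 681.0192; Macaulay duration = 3,916.1304 / 681.0192 = 5.75040 years.
Modified duration = D_Mac / (1 + y) = 5.75040 / 1.0295 = 5.58562 years.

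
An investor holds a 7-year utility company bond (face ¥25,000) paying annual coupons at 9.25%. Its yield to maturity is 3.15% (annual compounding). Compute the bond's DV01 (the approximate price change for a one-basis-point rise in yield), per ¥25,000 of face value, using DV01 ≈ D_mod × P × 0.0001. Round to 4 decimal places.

Periodic yield y = 0.0315.
  t   CF        PV=CF/(1+0.0315)^t    t·PV
  1     2,312.50     2,241.8808     2,241.8808
  2     2,312.50     2,173.4181     4,346.8362
  3     2,312.50     2,107.0461     6,321.1384
  4     2,312.50     2,042.7011     8,170.8042
  5     2,312.50     1,980.3209     9,901.6047
  6     2,312.50     1,919.8458    11,519.0748
  7    27,312.50    21,982.4872   153,877.4101
  Σ                 34,447.6999   196,378.7491
P = 34,447.6999; D_Mac = 5.70078 yrs; D_mod = 5.52669 yrs.
DV01 ≈ 5.52669 × 34,447.6999 × 0.0001 = 19.038172.

¥19.0382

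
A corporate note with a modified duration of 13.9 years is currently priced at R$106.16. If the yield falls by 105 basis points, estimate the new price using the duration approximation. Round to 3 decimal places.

Duration approximation: ΔP/P ≈ -D_mod · Δy = -13.9 × (-0.0105) = +0.145950.
New price ≈ 106.16 × (1 + 0.145950) = 121.654052.

R$121.654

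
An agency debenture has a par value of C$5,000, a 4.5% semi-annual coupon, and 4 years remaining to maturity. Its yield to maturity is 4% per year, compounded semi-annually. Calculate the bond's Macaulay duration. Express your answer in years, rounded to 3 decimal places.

Periodic yield y = 0.02. Discount each cash flow and weight by its period:
  t   CF        PV=CF/(1+0.02)^t    t·PV
  1       112.50       110.2941       110.2941
  2       112.50       108.1315       216.2630
  3       112.50       106.0113       318.0338
  4       112.50       103.9326       415.7304
  5       112.50       101.8947       509.4736
  6       112.50        99.8968       599.3807
  7       112.50        97.9380       685.5661
  8     5,112.50     4,363.4695    34,907.7562
  Σ                  5,091.5685    37,762.4979
Price P = Σ PV = 5,091.5685.
Macaulay duration = Σ(t·PV) / P = 37,762.4979 / 5,091.5685 = 7.41667 half-year periods.
In years: 7.41667 / 2 = 3.70834 years.

3.708 years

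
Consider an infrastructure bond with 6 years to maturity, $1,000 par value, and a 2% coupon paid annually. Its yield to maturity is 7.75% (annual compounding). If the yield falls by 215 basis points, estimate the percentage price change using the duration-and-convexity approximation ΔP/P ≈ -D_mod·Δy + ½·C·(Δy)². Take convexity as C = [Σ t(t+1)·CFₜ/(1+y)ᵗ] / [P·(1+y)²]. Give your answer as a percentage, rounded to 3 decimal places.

With y = 0.0775:
  t   CF        PV=CF/(1+0.0775)^t    t·PV        t(t+1)·PV
  1        20.00        18.5615        18.5615          37.1230
  2        20.00        17.2264        34.4529         103.3586
  3        20.00        15.9874        47.9622         191.8489
  4        20.00        14.8375        59.3500         296.7501
  5        20.00        13.7703        68.8515         413.1092
  6     1,020.00       651.7732     3,910.6392      27,374.4744
  Σ                    732.1563     4,139.8173      28,416.6642
P = 732.1563; D_Mac = 5.65428 yrs; D_mod = 5.24759 yrs; C = 33.42987.
Duration effect: -5.24759 × (-0.0215) = +0.112823
Convexity effect: 0.5 × 33.42987 × (-0.0215)² = +0.0077265
ΔP/P ≈ +0.112823 + 0.0077265 = +0.120550 = +12.0550%.

+12.055%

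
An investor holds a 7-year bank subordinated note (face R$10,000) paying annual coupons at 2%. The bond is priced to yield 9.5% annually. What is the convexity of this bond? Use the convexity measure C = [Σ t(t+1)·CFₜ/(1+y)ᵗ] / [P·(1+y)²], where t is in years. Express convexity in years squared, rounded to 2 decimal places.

With y = 0.095:
  t   CF        PV=CF/(1+0.095)^t    t·PV        t(t+1)·PV
  1       200.00       182.6484       182.6484         365.2968
  2       200.00       166.8022       333.6044       1,000.8132
  3       200.00       152.3308       456.9923       1,827.9692
  4       200.00       139.1149       556.4594       2,782.2972
  5       200.00       127.0455       635.2277       3,811.3660
  6       200.00       116.0233       696.1399       4,872.9794
  7    10,200.00     5,403.8258    37,826.7803     302,614.2427
  Σ                  6,287.7908    40,687.8525     317,274.9645
P = 6,287.7908.
Convexity = Σ t(t+1)·PV / [P·(1+y)²] = 317,274.9645 / (6,287.7908 × 1.199025) = 42.08327.

42.08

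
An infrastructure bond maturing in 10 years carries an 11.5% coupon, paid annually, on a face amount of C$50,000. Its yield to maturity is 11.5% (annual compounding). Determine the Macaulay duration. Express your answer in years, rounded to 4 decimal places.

Periodic yield y = 0.115. Discount each cash flow and weight by its year:
  t   CF        PV=CF/(1+0.115)^t    t·PV
  1     5,750.00     5,156.9507     5,156.9507
  2     5,750.00     4,625.0679     9,250.1357
  3     5,750.00     4,148.0429    12,444.1288
  4     5,750.00     3,720.2179    14,880.8715
  5     5,750.00     3,336.5183    16,682.5914
  6     5,750.00     2,992.3931    17,954.3584
  7     5,750.00     2,683.7606    18,786.3242
  8     5,750.00     2,406.9602    19,255.6814
  9     5,750.00     2,158.7087    19,428.3781
  10   55,750.00    18,771.3798   187,713.7985
  Σ                 50,000.0000   321,553.2187
Price P = Σ PV = 50,000.0000.
Macaulay duration = Σ(t·PV) / P = 321,553.2187 / 50,000.0000 = 6.43106 years.

6.4311 years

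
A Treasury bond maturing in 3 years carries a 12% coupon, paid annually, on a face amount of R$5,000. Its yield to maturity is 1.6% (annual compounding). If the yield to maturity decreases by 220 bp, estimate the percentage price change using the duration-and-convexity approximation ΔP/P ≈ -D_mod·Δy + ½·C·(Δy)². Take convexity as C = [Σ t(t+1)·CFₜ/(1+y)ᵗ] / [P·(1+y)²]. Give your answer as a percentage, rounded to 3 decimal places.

With y = 0.016:
  t   CF        PV=CF/(1+0.016)^t    t·PV        t(t+1)·PV
  1       600.00       590.5512       590.5512       1,181.1024
  2       600.00       581.2512     1,162.5023       3,487.5070
  3     5,600.00     5,339.5776    16,018.7328      64,074.9313
  Σ                  6,511.3800    17,771.7863      68,743.5406
P = 6,511.3800; D_Mac = 2.72934 yrs; D_mod = 2.68636 yrs; C = 10.22755.
Duration effect: -2.68636 × (-0.022) = +0.059100
Convexity effect: 0.5 × 10.22755 × (-0.022)² = +0.0024751
ΔP/P ≈ +0.059100 + 0.0024751 = +0.061575 = +6.1575%.

+6.158%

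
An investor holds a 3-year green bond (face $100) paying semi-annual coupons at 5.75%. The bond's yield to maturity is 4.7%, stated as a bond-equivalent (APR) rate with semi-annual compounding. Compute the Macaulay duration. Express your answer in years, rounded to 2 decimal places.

2.80 years

Periodic yield y = 0.0235. Discount each cash flow and weight by its period:
  t   CF        PV=CF/(1+0.0235)^t    t·PV
  1        2.875         2.8090         2.8090
  2        2.875         2.7445         5.4890
  3        2.875         2.6815         8.0444
  4        2.875         2.6199        10.4796
  5        2.875         2.5598        12.7988
  6      102.875        89.4917       536.9502
  Σ                    102.9063       576.5710
Price P = Σ PV = 102.9063.
Macaulay duration = Σ(t·PV) / P = 576.5710 / 102.9063 = 5.60287 half-year periods.
In years: 5.60287 / 2 = 2.80144 years.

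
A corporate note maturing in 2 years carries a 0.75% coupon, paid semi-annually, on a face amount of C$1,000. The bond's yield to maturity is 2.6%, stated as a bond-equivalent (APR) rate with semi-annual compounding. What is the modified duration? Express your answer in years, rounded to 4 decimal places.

Periodic yield y = 0.013. First find Macaulay duration:
  t   CF        PV=CF/(1+0.013)^t    t·PV
  1         3.75         3.7019         3.7019
  2         3.75         3.6544         7.3087
  3         3.75         3.6075        10.8224
  4     1,003.75       953.2082     3,812.8329
  Σ                    964.1719     3,834.6659
P = 964.1719; Macaulay duration = 3,834.6659 / 964.1719 = 3.97716 half-year periods = 1.98858 years.
Modified duration = D_Mac / (1 + y) = 1.98858 / 1.013 = 1.96306 years.

1.9631 years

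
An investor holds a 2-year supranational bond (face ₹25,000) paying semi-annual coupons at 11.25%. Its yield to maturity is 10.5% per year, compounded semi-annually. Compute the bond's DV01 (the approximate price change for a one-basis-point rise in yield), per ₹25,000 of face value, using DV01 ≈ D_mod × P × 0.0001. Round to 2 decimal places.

₹4.45

Periodic yield y = 0.0525.
  t   CF        PV=CF/(1+0.0525)^t    t·PV
  1     1,406.25     1,336.1045     1,336.1045
  2     1,406.25     1,269.4580     2,538.9159
  3     1,406.25     1,206.1358     3,618.4075
  4    26,406.25    21,518.8131    86,075.2522
  Σ                 25,330.5114    93,568.6802
P = 25,330.5114; D_Mac = 3.69391 half-year periods = 1.84696 yrs; D_mod = 1.75483 yrs.
DV01 ≈ 1.75483 × 25,330.5114 × 0.0001 = 4.445068.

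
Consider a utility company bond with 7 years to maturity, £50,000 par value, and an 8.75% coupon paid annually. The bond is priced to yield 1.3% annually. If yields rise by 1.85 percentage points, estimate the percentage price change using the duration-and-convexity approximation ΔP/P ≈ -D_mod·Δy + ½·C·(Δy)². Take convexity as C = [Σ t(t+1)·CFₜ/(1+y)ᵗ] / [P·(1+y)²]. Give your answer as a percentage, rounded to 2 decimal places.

With y = 0.013:
  t   CF        PV=CF/(1+0.013)^t    t·PV        t(t+1)·PV
  1     4,375.00     4,318.8549     4,318.8549       8,637.7098
  2     4,375.00     4,263.4303     8,526.8606      25,580.5818
  3     4,375.00     4,208.7170    12,626.1509      50,504.6037
  4     4,375.00     4,154.7058    16,618.8232      83,094.1159
  5     4,375.00     4,101.3878    20,506.9388     123,041.6327
  6     4,375.00     4,048.7540    24,292.5237     170,047.6661
  7    54,375.00    49,674.4597   347,721.2182   2,781,769.7456
  Σ                 74,770.3094   434,611.3703   3,242,676.0555
P = 74,770.3094; D_Mac = 5.81262 yrs; D_mod = 5.73803 yrs; C = 42.26253.
Duration effect: -5.73803 × (+0.0185) = -0.106153
Convexity effect: 0.5 × 42.26253 × (0.0185)² = +0.0072322
ΔP/P ≈ -0.106153 + 0.0072322 = -0.098921 = -9.8921%.

-9.89%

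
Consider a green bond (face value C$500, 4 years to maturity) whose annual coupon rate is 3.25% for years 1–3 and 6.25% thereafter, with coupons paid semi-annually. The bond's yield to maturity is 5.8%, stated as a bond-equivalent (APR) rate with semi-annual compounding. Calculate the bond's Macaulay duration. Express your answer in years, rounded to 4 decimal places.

3.7697 years

Periodic yield y = 0.029. Discount each cash flow and weight by its period:
  t   CF        PV=CF/(1+0.029)^t    t·PV
  1        8.125         7.8960         7.8960
  2        8.125         7.6735        15.3470
  3        8.125         7.4572        22.3717
  4        8.125         7.2471        28.9882
  5        8.125         7.0428        35.2141
  6        8.125         6.8443        41.0660
  7       15.625        12.7912        89.5386
  8      515.625       410.2145     3,281.7157
  Σ                    467.1666     3,522.1373
Price P = Σ PV = 467.1666.
Macaulay duration = Σ(t·PV) / P = 3,522.1373 / 467.1666 = 7.53936 half-year periods.
In years: 7.53936 / 2 = 3.76968 years.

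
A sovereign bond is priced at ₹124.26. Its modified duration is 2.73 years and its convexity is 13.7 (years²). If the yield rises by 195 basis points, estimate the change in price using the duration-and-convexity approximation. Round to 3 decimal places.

Duration effect: -D_mod·Δy = -2.73 × (+0.0195) = -0.053235
Convexity effect: ½·C·(Δy)² = 0.5 × 13.7 × (0.0195)² = +0.0026047125
ΔP/P ≈ -0.053235 + 0.0026047125 = -0.0506302875
ΔP ≈ 124.26 × (-0.0506302875) = -6.29131952475.

-₹6.291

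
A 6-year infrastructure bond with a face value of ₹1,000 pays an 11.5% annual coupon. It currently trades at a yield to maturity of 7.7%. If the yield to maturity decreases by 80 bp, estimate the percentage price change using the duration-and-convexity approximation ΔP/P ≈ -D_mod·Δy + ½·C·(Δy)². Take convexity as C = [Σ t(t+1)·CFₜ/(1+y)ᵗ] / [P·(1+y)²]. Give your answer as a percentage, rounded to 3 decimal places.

With y = 0.077:
  t   CF        PV=CF/(1+0.077)^t    t·PV        t(t+1)·PV
  1       115.00       106.7781       106.7781         213.5562
  2       115.00        99.1440       198.2880         594.8640
  3       115.00        92.0557       276.1671       1,104.6685
  4       115.00        85.4742       341.8968       1,709.4839
  5       115.00        79.3632       396.8161       2,380.8968
  6     1,115.00       714.4645     4,286.7869      30,007.5085
  Σ                  1,177.2797     5,606.7331      36,010.9780
P = 1,177.2797; D_Mac = 4.76245 yrs; D_mod = 4.42196 yrs; C = 26.37083.
Duration effect: -4.42196 × (-0.008) = +0.035376
Convexity effect: 0.5 × 26.37083 × (-0.008)² = +0.0008439
ΔP/P ≈ +0.035376 + 0.0008439 = +0.036220 = +3.6220%.

+3.622%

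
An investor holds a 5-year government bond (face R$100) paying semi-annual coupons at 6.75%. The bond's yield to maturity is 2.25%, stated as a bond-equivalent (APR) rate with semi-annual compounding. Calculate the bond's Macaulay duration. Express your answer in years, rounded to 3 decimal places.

4.398 years

Periodic yield y = 0.01125. Discount each cash flow and weight by its period:
  t   CF        PV=CF/(1+0.01125)^t    t·PV
  1        3.375         3.3375         3.3375
  2        3.375         3.3003         6.6006
  3        3.375         3.2636         9.7908
  4        3.375         3.2273        12.9092
  5        3.375         3.1914        15.9570
  6        3.375         3.1559        18.9354
  7        3.375         3.1208        21.8455
  8        3.375         3.0861        24.6885
  9        3.375         3.0517        27.4656
  10     103.375        92.4337       924.3367
  Σ                    121.1682     1,065.8668
Price P = Σ PV = 121.1682.
Macaulay duration = Σ(t·PV) / P = 1,065.8668 / 121.1682 = 8.79659 half-year periods.
In years: 8.79659 / 2 = 4.39829 years.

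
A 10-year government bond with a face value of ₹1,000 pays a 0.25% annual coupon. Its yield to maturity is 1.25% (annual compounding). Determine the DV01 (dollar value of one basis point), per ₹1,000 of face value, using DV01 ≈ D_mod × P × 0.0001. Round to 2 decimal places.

₹0.88

Periodic yield y = 0.0125.
  t   CF        PV=CF/(1+0.0125)^t    t·PV
  1         2.50         2.4691         2.4691
  2         2.50         2.4387         4.8773
  3         2.50         2.4085         7.2256
  4         2.50         2.3788         9.5152
  5         2.50         2.3494        11.7472
  6         2.50         2.3204        13.9226
  7         2.50         2.2918        16.0425
  8         2.50         2.2635        18.1080
  9         2.50         2.2356        20.1200
  10    1,002.50       885.3889     8,853.8888
  Σ                    906.5447     8,957.9164
P = 906.5447; D_Mac = 9.88138 yrs; D_mod = 9.75939 yrs.
DV01 ≈ 9.75939 × 906.5447 × 0.0001 = 0.884732.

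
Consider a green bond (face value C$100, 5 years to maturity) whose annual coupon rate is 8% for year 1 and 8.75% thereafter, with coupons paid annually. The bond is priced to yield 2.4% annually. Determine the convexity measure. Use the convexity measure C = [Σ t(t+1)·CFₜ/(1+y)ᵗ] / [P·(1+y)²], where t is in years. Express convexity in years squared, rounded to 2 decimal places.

23.83

With y = 0.024:
  t   CF        PV=CF/(1+0.024)^t    t·PV        t(t+1)·PV
  1         8.00         7.8125         7.8125          15.6250
  2         8.75         8.3447        16.6893          50.0679
  3         8.75         8.1491        24.4472          97.7889
  4         8.75         7.9581        31.8323         159.1616
  5       108.75        96.5894       482.9470       2,897.6821
  Σ                    128.8537       563.7283       3,220.3254
P = 128.8537.
Convexity = Σ t(t+1)·PV / [P·(1+y)²] = 3,220.3254 / (128.8537 × 1.048576) = 23.83433.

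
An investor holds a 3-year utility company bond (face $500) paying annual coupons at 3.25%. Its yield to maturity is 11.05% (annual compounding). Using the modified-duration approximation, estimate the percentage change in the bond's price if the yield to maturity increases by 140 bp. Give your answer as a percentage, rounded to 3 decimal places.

-3.650%

Periodic yield y = 0.1105. Modified duration first:
  t   CF        PV=CF/(1+0.1105)^t    t·PV
  1        16.25        14.6330        14.6330
  2        16.25        13.1770        26.3540
  3       516.25       376.9679     1,130.9037
  Σ                    404.7779     1,171.8907
P = 404.7779; D_Mac = 2.89514 yrs; D_mod = 2.89514/(1+0.1105) = 2.60706 yrs.
ΔP/P ≈ -D_mod · Δy = -2.60706 × (+0.014) = -0.036499 = -3.6499%.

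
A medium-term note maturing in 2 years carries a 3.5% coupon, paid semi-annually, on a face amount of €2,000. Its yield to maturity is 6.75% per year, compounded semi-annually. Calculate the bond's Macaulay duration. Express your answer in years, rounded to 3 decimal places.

1.947 years

Periodic yield y = 0.03375. Discount each cash flow and weight by its period:
  t   CF        PV=CF/(1+0.03375)^t    t·PV
  1        35.00        33.8573        33.8573
  2        35.00        32.7519        65.5039
  3        35.00        31.6826        95.0479
  4     2,035.00     1,781.9779     7,127.9118
  Σ                  1,880.2698     7,322.3209
Price P = Σ PV = 1,880.2698.
Macaulay duration = Σ(t·PV) / P = 7,322.3209 / 1,880.2698 = 3.89429 half-year periods.
In years: 3.89429 / 2 = 1.94715 years.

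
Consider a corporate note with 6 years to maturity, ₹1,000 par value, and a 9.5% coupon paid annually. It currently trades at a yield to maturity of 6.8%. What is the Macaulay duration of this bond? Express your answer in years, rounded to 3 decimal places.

4.914 years

Periodic yield y = 0.068. Discount each cash flow and weight by its year:
  t   CF        PV=CF/(1+0.068)^t    t·PV
  1        95.00        88.9513        88.9513
  2        95.00        83.2877       166.5755
  3        95.00        77.9848       233.9543
  4        95.00        73.0195       292.0778
  5        95.00        68.3703       341.8514
  6     1,095.00       737.8815     4,427.2888
  Σ                  1,129.4950     5,550.6992
Price P = Σ PV = 1,129.4950.
Macaulay duration = Σ(t·PV) / P = 5,550.6992 / 1,129.4950 = 4.91432 years.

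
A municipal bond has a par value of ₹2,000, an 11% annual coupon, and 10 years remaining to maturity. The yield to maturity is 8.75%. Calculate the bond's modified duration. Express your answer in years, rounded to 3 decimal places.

Periodic yield y = 0.0875. First find Macaulay duration:
  t   CF        PV=CF/(1+0.0875)^t    t·PV
  1       220.00       202.2989       202.2989
  2       220.00       186.0219       372.0439
  3       220.00       171.0546       513.1639
  4       220.00       157.2916       629.1665
  5       220.00       144.6360       723.1799
  6       220.00       132.9986       797.9916
  7       220.00       122.2976       856.0830
  8       220.00       112.4575       899.6603
  9       220.00       103.4092       930.6830
  10    2,220.00       959.5339     9,595.3389
  Σ                  2,291.9999    15,519.6099
P = 2,291.9999; Macaulay duration = 15,519.6099 / 2,291.9999 = 6.77121 years.
Modified duration = D_Mac / (1 + y) = 6.77121 / 1.0875 = 6.22640 years.

6.226 years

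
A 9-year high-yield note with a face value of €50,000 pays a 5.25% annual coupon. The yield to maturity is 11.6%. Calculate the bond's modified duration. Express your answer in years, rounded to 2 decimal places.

Periodic yield y = 0.116. First find Macaulay duration:
  t   CF        PV=CF/(1+0.116)^t    t·PV
  1     2,625.00     2,352.1505     2,352.1505
  2     2,625.00     2,107.6618     4,215.3235
  3     2,625.00     1,888.5858     5,665.7575
  4     2,625.00     1,692.2812     6,769.1248
  5     2,625.00     1,516.3810     7,581.9050
  6     2,625.00     1,358.7643     8,152.5860
  7     2,625.00     1,217.5308     8,522.7154
  8     2,625.00     1,090.9774     8,727.8191
  9    52,625.00    19,598.1175   176,383.0576
  Σ                 32,822.4503   228,370.4395
P = 32,822.4503; Macaulay duration = 228,370.4395 / 32,822.4503 = 6.95775 years.
Modified duration = D_Mac / (1 + y) = 6.95775 / 1.116 = 6.23454 years.

6.23 years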